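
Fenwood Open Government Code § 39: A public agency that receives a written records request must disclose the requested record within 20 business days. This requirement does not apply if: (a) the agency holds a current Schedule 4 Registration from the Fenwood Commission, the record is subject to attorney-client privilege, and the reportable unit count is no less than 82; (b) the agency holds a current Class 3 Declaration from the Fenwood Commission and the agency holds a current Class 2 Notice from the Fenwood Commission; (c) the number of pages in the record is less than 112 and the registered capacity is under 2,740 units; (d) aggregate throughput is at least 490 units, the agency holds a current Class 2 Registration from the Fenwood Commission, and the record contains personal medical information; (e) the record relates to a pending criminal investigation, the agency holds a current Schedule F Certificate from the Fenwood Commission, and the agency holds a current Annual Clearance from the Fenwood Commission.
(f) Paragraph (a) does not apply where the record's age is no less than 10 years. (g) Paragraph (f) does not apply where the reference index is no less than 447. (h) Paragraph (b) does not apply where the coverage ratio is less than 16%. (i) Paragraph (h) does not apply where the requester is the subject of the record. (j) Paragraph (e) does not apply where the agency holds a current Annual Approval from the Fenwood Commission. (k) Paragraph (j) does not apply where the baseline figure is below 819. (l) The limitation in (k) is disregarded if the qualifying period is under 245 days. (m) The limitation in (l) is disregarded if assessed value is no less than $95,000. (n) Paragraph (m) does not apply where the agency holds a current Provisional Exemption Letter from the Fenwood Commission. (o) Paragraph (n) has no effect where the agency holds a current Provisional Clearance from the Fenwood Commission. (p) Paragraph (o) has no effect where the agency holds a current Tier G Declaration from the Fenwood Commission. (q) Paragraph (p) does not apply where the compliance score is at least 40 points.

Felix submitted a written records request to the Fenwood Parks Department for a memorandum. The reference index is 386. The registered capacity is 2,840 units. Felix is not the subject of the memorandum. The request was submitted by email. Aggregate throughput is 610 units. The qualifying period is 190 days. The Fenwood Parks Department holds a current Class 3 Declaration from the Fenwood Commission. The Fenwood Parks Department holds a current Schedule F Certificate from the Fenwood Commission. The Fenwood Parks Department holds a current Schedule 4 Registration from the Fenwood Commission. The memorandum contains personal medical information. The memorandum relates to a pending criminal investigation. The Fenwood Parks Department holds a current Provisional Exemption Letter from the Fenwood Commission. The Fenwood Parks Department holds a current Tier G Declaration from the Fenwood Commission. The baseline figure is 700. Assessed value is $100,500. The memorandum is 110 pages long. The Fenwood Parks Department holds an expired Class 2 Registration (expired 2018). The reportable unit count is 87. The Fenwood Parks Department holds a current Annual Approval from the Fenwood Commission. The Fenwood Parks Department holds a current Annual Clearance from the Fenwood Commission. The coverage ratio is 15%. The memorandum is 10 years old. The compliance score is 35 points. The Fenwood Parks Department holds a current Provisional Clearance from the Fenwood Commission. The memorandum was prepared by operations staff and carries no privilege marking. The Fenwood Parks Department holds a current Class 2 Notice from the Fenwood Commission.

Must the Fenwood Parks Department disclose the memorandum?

Exception (a) fails — the memorandum carries no privilege marking.
Exception (b)'s conditions are all satisfied: a current Class 3 Declaration is held; a current Class 2 Notice is held. But: (h) operates against (b): the coverage ratio is 15%, less than the 16% limit. (i) is inapplicable (Felix is not the subject of the memorandum), so (h) stands. So (b) is unavailable.
Exception (c) requires that the registered capacity is under 2,740 units; but the registered capacity is 2,840 units, not under 2,740 units, so (c) is unavailable.
Exception (d) fails — the Class 2 Registration is not current.
All of (e)'s requirements are met (the memorandum relates to a pending investigation; a current Schedule F Certificate is held; a current Annual Clearance is held). But: (j) applies — a current Annual Approval is held. (k) would limit (j) — the baseline figure is 700, below the 819 limit — but (l) sets (k) aside: (l) operates — the qualifying period is 190 days, under the 245 days limit. (m) operates (assessed value is $100,500, meeting the $95,000 threshold), but is overridden by (n): (n) operates against (m): a current Provisional Exemption Letter is held. (o) would limit (n) — a current Provisional Clearance is held — but (p) sets (o) aside: (p) operates against (o): a current Tier G Declaration is held. (q), which would lift (p), is not engaged — the compliance score is 35 points, short of 40 points. (e) is therefore removed.
No exception displaces § 39.

Yes — the Fenwood Parks Department must disclose the memorandum.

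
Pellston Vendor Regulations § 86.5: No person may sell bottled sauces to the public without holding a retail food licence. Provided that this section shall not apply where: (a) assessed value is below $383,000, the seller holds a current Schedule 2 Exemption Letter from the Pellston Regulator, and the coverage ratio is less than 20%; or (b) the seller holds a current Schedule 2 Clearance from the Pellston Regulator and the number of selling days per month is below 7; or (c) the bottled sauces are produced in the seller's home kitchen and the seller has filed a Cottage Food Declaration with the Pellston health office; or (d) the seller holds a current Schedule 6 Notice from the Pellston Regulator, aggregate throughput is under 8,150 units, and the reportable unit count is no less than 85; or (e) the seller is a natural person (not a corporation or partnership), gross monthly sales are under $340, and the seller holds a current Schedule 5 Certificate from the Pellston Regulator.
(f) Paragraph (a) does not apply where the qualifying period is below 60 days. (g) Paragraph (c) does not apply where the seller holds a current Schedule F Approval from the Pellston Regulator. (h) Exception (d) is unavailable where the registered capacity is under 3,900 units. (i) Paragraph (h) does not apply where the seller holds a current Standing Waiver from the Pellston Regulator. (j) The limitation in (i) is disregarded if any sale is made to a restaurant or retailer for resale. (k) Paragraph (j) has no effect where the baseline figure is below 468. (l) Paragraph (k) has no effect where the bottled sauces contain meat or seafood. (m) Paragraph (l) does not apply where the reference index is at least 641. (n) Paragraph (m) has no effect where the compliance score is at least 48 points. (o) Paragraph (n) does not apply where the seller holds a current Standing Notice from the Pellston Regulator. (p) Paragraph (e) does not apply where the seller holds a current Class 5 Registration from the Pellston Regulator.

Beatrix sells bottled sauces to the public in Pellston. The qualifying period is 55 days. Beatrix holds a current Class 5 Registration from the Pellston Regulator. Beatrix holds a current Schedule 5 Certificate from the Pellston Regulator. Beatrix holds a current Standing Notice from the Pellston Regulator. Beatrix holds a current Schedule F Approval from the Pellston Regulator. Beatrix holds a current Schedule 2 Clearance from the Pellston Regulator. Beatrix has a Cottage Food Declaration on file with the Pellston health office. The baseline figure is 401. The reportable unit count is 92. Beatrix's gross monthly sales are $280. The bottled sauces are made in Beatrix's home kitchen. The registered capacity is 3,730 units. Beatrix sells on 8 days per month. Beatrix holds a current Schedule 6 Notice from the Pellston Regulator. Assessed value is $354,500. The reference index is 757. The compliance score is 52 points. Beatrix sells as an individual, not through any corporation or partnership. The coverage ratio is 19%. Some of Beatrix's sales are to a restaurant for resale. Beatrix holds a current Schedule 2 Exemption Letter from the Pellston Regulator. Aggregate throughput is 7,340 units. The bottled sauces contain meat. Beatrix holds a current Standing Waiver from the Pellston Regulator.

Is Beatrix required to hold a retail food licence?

No — exception (d) applies; Beatrix is not required to hold a retail food licence.

All of (a)'s requirements are met (assessed value is $354,500, below the $383,000 limit; a current Schedule 2 Exemption Letter is held; the coverage ratio is 19%, less than the 20% limit). Turning to paragraph (f): (f) operates against (a): the qualifying period is 55 days, below the 60 days limit. Exception (a) does not apply.
Exception (b) fails — the number of selling days per month is 8, not below 7.
Exception (c): the bottled sauces are home-kitchen produced; a Cottage Food Declaration is on file — every condition holds. But applying paragraph (g): (g) operates — a current Schedule F Approval is held. So (c) is unavailable.
Exception (d): a current Schedule 6 Notice is held; aggregate throughput is 7,340 units, under the 8,150 units limit; the reportable unit count is 92, meeting the 85 threshold — every condition holds. As to paragraphs (h)–(o): (h) operates (the registered capacity is 3,730 units, under the 3,900 units limit), but is displaced by (i): (i) operates against (h): a current Standing Waiver is held. (j) is engaged (some sales are to a restaurant for resale), but is set aside by (k): (k) operates against (j): the baseline figure is 401, below the 468 limit. (l) is engaged (the bottled sauces contain meat), but is displaced by (m): (m) is triggered — the reference index is 757, meeting the 641 threshold. (n) is engaged (the compliance score is 52 points, meeting the 48 points threshold), but is set aside by (o): (o) applies — a current Standing Notice is held. (d) remains available.
Exception (e): the seller is a natural person; gross monthly sales are $280, under the $340 limit; a current Schedule 5 Certificate is held — every condition holds. Turning to paragraph (p): (p) operates against (e): a current Class 5 Registration is held. Exception (e) does not apply.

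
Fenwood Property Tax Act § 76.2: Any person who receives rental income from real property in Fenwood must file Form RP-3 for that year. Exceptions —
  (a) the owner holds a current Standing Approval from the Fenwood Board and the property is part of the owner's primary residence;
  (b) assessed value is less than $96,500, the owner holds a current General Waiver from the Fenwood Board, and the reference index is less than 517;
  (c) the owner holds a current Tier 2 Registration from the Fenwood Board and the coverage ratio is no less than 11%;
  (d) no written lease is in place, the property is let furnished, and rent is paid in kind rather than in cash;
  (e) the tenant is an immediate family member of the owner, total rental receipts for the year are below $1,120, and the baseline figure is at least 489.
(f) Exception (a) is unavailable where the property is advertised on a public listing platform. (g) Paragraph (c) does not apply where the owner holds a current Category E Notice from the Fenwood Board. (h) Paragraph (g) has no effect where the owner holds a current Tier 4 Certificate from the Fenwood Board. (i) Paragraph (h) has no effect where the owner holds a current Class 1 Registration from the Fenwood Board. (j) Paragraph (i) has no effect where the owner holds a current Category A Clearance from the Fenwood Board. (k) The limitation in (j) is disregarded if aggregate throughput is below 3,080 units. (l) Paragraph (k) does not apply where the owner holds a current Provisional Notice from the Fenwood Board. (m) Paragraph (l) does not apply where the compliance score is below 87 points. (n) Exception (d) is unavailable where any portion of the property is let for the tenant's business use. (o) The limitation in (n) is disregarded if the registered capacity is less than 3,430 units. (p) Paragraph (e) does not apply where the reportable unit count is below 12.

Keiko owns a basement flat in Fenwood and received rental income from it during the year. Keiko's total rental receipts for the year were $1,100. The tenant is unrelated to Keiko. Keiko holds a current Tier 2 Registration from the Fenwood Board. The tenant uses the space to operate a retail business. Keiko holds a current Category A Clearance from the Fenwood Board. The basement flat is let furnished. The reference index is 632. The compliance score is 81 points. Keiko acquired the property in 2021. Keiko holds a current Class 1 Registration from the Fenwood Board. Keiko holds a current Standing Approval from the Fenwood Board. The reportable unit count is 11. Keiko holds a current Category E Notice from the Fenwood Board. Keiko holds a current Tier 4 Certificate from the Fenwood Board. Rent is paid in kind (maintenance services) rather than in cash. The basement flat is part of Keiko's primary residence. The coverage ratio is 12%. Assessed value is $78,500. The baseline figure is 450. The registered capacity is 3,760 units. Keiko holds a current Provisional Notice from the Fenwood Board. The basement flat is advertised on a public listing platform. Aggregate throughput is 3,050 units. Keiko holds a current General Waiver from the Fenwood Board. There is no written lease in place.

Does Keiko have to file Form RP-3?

Exception (a): a current Standing Approval is held; the basement flat is part of the primary residence — every condition holds. But: (f) is triggered — the property is publicly advertised. So (a) is unavailable.
Exception (b) fails — the reference index is 632, not less than 517.
Exception (c) is satisfied on its face — a current Tier 2 Registration is held; the coverage ratio is 12%, meeting the 11% threshold. Turning to paragraphs (g)–(m): (g) operates against (c): a current Category E Notice is held. (h) is engaged (a current Tier 4 Certificate is held), but is itself disapplied by (i): (i) applies — a current Class 1 Registration is held. (j) would limit (i) — a current Category A Clearance is held — but (k) sets (j) aside: (k) operates against (j): aggregate throughput is 3,050 units, below the 3,080 units limit. (l) is engaged (a current Provisional Notice is held), but is set aside by (m): (m) operates — the compliance score is 81 points, below the 87 points limit. So (c) is unavailable.
All of (d)'s requirements are met (there is no written lease; the property is let furnished; rent is paid in kind). But applying paragraphs (n)–(o): (n) operates against (d): the space is let for business use. (o), which would lift (n), is not engaged — the registered capacity is 3,760 units, not less than 3,430 units. So (d) is unavailable.
Exception (e) does not apply: the tenant is unrelated to the owner.
No exception applies. The general rule governs.

Yes — Keiko must file Form RP-3.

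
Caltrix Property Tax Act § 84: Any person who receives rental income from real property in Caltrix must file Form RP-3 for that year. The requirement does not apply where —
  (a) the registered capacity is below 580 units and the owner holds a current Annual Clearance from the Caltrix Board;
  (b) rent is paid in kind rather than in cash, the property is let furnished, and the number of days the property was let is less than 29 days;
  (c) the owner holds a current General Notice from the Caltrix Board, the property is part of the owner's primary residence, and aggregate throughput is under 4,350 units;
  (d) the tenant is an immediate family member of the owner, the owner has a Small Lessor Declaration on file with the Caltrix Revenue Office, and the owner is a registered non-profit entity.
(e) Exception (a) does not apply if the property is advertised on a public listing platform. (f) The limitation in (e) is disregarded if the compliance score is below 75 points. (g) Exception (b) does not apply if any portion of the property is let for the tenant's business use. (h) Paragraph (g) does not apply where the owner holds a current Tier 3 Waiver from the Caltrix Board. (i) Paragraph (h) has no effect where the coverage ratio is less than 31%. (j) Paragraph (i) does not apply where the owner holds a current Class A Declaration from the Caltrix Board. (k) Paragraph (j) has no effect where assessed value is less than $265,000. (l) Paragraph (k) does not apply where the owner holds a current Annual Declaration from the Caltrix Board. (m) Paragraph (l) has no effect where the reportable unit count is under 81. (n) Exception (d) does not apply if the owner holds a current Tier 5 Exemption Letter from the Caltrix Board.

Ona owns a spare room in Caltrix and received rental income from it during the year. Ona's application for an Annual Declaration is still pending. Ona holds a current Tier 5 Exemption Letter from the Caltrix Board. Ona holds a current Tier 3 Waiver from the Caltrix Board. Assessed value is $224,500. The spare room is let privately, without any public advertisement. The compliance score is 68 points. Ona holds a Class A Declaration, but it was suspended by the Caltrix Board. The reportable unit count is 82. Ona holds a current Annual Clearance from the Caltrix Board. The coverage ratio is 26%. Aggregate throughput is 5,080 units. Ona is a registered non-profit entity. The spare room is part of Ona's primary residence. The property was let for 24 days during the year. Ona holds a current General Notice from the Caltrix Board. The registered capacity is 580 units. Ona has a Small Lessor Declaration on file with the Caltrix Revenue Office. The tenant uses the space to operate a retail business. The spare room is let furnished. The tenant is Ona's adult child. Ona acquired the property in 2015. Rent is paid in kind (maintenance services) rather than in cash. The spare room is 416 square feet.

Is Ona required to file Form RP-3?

Exception (a) does not apply: the registered capacity is 580 units, not below 580 units.
All of (b)'s requirements are met (rent is paid in kind; the property is let furnished; the number of days the property was let is 24 days, less than the 29 days limit). Turning to paragraphs (g)–(m): (g) operates against (b): the space is let for business use. (h) applies (a current Tier 3 Waiver is held), but is displaced by (i): (i) is triggered — the coverage ratio is 26%, less than the 31% limit. (j) is inapplicable (there is no Class A Declaration in force), so (i) stands. (b) is therefore removed.
Exception (c) requires that aggregate throughput is under 4,350 units; but aggregate throughput is 5,080 units, not under 4,350 units, so (c) is unavailable.
Exception (d): the tenant is an immediate family member; a Small Lessor Declaration is on file; Ona is a registered non-profit — every condition holds. But: (n) operates — a current Tier 5 Exemption Letter is held. So (d) is unavailable.
No exception applies. The general rule governs.

Yes — Ona must file Form RP-3.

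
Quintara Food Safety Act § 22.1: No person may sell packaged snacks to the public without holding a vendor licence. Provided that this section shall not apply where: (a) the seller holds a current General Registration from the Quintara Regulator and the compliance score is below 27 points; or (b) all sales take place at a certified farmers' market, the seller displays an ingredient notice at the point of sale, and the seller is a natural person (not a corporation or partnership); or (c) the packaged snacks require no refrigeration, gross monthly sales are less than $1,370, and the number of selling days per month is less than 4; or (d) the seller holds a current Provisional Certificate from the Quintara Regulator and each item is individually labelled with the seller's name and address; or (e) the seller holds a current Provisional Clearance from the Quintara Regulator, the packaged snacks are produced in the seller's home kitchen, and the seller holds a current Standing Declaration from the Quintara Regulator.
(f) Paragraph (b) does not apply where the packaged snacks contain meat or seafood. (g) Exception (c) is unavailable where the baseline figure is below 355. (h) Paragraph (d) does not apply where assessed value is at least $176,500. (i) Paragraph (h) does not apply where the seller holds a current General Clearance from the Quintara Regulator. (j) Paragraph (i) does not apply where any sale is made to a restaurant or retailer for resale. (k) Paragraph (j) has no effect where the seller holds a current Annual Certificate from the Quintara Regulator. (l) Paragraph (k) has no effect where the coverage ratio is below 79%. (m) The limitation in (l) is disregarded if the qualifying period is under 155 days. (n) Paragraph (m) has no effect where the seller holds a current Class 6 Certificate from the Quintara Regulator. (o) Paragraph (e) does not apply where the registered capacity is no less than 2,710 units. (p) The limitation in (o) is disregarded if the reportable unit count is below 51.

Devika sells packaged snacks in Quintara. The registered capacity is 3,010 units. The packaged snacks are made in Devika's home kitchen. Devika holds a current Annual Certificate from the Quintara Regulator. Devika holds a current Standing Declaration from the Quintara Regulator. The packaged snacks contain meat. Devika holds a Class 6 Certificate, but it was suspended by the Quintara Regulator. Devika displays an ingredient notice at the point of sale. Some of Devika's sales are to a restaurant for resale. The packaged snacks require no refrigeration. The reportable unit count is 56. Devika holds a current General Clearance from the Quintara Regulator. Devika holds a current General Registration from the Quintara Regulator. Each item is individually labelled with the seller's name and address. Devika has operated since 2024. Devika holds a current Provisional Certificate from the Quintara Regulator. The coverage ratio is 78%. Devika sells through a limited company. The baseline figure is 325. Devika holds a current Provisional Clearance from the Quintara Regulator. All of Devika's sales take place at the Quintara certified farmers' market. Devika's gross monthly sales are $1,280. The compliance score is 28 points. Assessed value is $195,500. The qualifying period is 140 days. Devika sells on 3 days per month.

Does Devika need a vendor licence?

No — exception (d) applies; Devika is not required to hold a vendor licence.

Exception (a) requires that the compliance score is below 27 points; but the compliance score is 28 points, not below 27 points, so (a) is unavailable.
Exception (b) requires that the seller is a natural person (not a corporation or partnership); but the seller operates through a limited company, so (b) is unavailable.
Exception (c) is satisfied on its face — the packaged snacks are shelf-stable; gross monthly sales are $1,280, less than the $1,370 limit; the number of selling days per month is 3, less than the 4 limit. But: (g) operates against (c): the baseline figure is 325, below the 355 limit. So (c) is unavailable.
Exception (d): a current Provisional Certificate is held; items are individually labelled — every condition holds. As to paragraphs (h)–(n): (h) is engaged (assessed value is $195,500, meeting the $176,500 threshold), but is set aside by (i): (i) is engaged — a current General Clearance is held. (j) is triggered (some sales are to a restaurant for resale), but is displaced by (k): (k) is engaged — a current Annual Certificate is held. (l) applies (the coverage ratio is 78%, below the 79% limit), but is set aside by (m): (m) is engaged — the qualifying period is 140 days, under the 155 days limit. (n) does not operate here (there is no Class 6 Certificate in force), so (m) stands. (d) remains available.
All of (e)'s requirements are met (a current Provisional Clearance is held; the packaged snacks are home-kitchen produced; a current Standing Declaration is held). Turning to paragraphs (o)–(p): (o) is triggered — the registered capacity is 3,010 units, meeting the 2,710 units threshold. (p), which would lift (o), does not operate here — the reportable unit count is 56, not below 51. So (e) is unavailable.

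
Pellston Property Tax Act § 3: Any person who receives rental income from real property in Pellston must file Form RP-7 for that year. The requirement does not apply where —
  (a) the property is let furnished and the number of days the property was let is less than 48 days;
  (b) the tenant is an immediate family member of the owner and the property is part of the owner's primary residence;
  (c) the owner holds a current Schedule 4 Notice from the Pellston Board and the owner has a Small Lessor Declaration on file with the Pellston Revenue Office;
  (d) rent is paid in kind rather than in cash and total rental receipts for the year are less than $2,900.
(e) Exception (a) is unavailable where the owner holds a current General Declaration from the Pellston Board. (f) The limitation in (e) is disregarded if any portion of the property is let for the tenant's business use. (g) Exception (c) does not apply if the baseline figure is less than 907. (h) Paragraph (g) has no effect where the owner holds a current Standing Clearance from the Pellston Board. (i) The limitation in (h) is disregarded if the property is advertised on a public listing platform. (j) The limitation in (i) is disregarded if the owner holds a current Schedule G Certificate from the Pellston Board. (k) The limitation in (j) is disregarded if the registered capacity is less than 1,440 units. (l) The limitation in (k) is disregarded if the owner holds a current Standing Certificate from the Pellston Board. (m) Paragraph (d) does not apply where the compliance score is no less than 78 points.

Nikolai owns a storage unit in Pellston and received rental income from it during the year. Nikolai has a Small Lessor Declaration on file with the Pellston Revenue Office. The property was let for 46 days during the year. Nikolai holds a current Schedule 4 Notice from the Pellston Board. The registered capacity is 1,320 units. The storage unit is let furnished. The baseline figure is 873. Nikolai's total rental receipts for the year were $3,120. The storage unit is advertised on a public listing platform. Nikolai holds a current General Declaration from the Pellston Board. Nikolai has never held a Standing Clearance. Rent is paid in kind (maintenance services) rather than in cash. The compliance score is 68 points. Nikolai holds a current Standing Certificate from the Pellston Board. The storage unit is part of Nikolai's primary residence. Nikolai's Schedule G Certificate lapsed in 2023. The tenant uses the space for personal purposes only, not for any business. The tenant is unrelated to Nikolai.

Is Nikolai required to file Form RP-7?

Exception (a)'s conditions are all satisfied: the property is let furnished; the number of days the property was let is 46 days, less than the 48 days limit. However, paragraphs (e)–(f) must be considered: (e) applies — a current General Declaration is held. (f) is not engaged (the space is used for personal purposes only), so (e) stands. (a) is therefore removed.
Exception (b) requires that the tenant is an immediate family member of the owner; but the tenant is unrelated to the owner, so (b) is unavailable.
All of (c)'s requirements are met (a current Schedule 4 Notice is held; a Small Lessor Declaration is on file). However, paragraphs (g)–(l) must be considered: (g) is triggered — the baseline figure is 873, less than the 907 limit. (h), which would lift (g), is not triggered — no current Standing Clearance is held. Exception (c) does not apply.
Exception (d) requires that total rental receipts for the year are less than $2,900; but total rental receipts for the year are $3,120, not less than $2,900, so (d) is unavailable.
No exception applies. The general rule governs.

Yes — Nikolai must file Form RP-7.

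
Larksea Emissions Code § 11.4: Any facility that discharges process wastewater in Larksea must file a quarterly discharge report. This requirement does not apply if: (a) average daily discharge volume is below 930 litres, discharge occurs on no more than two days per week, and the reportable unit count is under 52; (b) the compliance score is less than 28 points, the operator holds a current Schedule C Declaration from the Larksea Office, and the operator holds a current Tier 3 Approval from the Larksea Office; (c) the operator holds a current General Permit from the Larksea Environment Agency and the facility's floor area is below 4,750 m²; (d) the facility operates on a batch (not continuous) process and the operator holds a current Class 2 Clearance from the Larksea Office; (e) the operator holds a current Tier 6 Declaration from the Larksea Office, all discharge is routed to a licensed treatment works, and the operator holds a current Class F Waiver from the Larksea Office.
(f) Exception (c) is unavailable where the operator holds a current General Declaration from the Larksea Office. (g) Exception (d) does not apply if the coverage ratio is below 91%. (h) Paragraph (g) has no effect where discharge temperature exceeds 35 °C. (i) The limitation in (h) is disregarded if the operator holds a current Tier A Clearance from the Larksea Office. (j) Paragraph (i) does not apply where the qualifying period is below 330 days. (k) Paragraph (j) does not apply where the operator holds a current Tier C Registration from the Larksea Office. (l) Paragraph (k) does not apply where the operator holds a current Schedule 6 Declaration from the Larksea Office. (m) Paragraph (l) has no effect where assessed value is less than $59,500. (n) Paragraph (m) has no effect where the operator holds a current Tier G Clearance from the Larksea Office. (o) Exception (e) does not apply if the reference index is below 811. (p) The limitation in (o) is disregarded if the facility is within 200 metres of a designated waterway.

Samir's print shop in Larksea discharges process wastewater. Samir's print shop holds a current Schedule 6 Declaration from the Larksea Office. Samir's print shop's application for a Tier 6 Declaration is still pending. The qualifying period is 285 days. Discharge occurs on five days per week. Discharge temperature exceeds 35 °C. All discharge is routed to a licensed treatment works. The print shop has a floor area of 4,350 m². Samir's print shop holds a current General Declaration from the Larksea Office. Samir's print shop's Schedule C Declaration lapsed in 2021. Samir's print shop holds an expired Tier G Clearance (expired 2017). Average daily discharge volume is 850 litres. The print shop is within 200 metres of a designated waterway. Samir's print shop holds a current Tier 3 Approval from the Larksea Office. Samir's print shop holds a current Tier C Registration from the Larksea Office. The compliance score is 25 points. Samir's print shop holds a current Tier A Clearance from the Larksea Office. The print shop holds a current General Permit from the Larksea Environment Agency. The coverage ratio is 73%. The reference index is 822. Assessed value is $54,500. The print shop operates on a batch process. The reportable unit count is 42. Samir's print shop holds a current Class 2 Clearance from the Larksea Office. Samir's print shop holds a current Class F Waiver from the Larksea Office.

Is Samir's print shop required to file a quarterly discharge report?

Yes — Samir's print shop must file a quarterly discharge report.

Exception (a) fails — discharge occurs on five days per week.
Exception (b) does not apply: there is no Schedule C Declaration in force.
Exception (c) is satisfied on its face — a current General Permit is held; the facility's floor area is 4,350 m², below the 4,750 m² limit. But: (f) is engaged — a current General Declaration is held. (c) is therefore removed.
All of (d)'s requirements are met (the facility operates on a batch process; a current Class 2 Clearance is held). However, paragraphs (g)–(n) must be considered: (g) operates against (d): the coverage ratio is 73%, below the 91% limit. (h) is triggered (discharge temperature exceeds 35 °C), but is displaced by (i): (i) applies — a current Tier A Clearance is held. (j) would limit (i) — the qualifying period is 285 days, below the 330 days limit — but (k) sets (j) aside: (k) operates against (j): a current Tier C Registration is held. (l) operates (a current Schedule 6 Declaration is held), but is itself disapplied by (m): (m) is engaged — assessed value is $54,500, less than the $59,500 limit. (n) is not engaged (there is no Tier G Clearance in force), so (m) stands. So (d) is unavailable.
Exception (e) fails — the Tier 6 Declaration is not current.
No exception is made out. Samir's print shop falls within the general rule.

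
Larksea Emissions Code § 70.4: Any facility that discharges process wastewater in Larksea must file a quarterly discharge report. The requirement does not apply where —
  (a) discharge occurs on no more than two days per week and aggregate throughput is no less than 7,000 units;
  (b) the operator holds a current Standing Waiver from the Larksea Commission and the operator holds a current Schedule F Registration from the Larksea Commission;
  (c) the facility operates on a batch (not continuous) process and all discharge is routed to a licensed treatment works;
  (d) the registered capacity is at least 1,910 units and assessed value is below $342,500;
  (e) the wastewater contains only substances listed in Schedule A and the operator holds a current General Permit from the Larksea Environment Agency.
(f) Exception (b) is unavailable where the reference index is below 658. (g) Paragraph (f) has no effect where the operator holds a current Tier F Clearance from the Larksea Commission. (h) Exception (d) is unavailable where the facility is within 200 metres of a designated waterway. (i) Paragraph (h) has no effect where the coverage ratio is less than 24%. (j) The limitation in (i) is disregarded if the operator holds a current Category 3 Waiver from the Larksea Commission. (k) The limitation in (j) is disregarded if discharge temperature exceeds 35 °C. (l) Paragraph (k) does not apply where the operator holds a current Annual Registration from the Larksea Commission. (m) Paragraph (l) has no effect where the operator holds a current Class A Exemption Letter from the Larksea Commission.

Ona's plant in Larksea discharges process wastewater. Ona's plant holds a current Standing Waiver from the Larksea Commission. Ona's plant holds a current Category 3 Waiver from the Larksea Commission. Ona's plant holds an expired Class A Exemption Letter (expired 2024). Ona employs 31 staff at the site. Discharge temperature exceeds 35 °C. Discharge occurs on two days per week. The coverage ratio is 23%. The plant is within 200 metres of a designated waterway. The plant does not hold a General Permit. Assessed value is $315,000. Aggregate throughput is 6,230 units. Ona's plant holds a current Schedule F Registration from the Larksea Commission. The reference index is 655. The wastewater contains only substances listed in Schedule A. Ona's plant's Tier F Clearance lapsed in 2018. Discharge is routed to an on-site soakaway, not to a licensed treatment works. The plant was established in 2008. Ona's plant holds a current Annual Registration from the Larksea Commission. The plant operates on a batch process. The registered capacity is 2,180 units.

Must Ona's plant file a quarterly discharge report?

Yes — Ona's plant must file a quarterly discharge report.

Exception (a) requires that aggregate throughput is no less than 7,000 units; but aggregate throughput is 6,230 units, short of 7,000 units, so (a) is unavailable.
Exception (b) is satisfied on its face — a current Standing Waiver is held; a current Schedule F Registration is held. However, paragraphs (f)–(g) must be considered: (f) operates — the reference index is 655, below the 658 limit. (g), which would lift (f), is inapplicable — no current Tier F Clearance is held. (b) is therefore removed.
Exception (c) requires that all discharge is routed to a licensed treatment works; but discharge is not routed to a licensed treatment works, so (c) is unavailable.
All of (d)'s requirements are met (the registered capacity is 2,180 units, meeting the 1,910 units threshold; assessed value is $315,000, below the $342,500 limit). Turning to paragraphs (h)–(m): (h) operates — the plant is within 200 m of a designated waterway. (i) would limit (h) — the coverage ratio is 23%, less than the 24% limit — but (j) sets (i) aside: (j) is engaged — a current Category 3 Waiver is held. (k) applies (discharge temperature exceeds 35 °C), but is itself disapplied by (l): (l) applies — a current Annual Registration is held. (m) is not triggered (the Class A Exemption Letter is not current), so (l) stands. So (d) is unavailable.
Exception (e) fails — no General Permit is held.
None of the exceptions is available; § 70.4 applies in full.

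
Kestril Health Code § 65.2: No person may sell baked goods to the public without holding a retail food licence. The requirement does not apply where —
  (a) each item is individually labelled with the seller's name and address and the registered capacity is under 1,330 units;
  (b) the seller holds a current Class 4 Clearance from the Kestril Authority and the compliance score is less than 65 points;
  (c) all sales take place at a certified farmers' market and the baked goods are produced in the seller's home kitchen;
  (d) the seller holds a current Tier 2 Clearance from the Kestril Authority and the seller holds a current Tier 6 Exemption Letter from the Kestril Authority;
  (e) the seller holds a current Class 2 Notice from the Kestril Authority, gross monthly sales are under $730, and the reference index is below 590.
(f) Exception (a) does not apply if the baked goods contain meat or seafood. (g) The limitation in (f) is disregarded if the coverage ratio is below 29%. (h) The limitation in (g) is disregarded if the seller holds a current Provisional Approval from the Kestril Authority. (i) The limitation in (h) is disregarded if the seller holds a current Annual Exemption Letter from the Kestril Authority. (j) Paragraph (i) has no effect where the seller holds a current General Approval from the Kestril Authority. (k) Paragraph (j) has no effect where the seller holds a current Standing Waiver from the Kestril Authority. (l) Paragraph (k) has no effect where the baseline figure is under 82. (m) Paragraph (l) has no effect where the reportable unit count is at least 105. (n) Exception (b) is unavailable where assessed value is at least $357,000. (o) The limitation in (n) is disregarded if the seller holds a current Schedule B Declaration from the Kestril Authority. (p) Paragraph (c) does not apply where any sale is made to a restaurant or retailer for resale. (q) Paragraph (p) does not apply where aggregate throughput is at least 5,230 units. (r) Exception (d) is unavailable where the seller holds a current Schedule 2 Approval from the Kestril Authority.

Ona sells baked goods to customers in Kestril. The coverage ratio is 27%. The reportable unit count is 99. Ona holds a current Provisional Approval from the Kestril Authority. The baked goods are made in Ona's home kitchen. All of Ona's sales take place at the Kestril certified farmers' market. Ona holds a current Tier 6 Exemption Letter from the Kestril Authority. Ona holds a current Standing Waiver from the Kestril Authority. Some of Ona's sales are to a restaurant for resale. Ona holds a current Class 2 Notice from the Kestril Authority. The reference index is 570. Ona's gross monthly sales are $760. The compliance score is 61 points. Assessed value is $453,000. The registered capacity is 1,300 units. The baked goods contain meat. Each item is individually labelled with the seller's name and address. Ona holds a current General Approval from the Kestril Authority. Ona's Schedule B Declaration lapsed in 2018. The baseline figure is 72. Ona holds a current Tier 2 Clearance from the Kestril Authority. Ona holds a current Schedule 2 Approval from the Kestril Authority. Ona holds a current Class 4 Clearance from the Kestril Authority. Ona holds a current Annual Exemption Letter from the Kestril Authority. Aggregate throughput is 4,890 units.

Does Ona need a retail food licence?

Yes — Ona must hold a retail food licence.

Exception (a): items are individually labelled; the registered capacity is 1,300 units, under the 1,330 units limit — every condition holds. However, paragraphs (f)–(m) must be considered: (f) operates against (a): the baked goods contain meat. (g) would limit (f) — the coverage ratio is 27%, below the 29% limit — but (h) sets (g) aside: (h) operates against (g): a current Provisional Approval is held. (i) operates (a current Annual Exemption Letter is held), but is itself disapplied by (j): (j) is engaged — a current General Approval is held. (k) would limit (j) — a current Standing Waiver is held — but (l) sets (k) aside: (l) operates against (k): the baseline figure is 72, under the 82 limit. (m) does not operate here (the reportable unit count is 99, short of 105), so (l) stands. So (a) is unavailable.
Exception (b): a current Class 4 Clearance is held; the compliance score is 61 points, less than the 65 points limit — every condition holds. However, paragraphs (n)–(o) must be considered: (n) operates against (b): assessed value is $453,000, meeting the $357,000 threshold. (o) is not engaged (there is no Schedule B Declaration in force), so (n) stands. So (b) is unavailable.
Exception (c): all sales are at a certified farmers' market; the baked goods are home-kitchen produced — every condition holds. Turning to paragraphs (p)–(q): (p) applies — some sales are to a restaurant for resale. (q) is not triggered (aggregate throughput is 4,890 units, short of 5,230 units), so (p) stands. Exception (c) does not apply.
Exception (d) is satisfied on its face — a current Tier 2 Clearance is held; a current Tier 6 Exemption Letter is held. But: (r) operates against (d): a current Schedule 2 Approval is held. Exception (d) does not apply.
Exception (e) fails — gross monthly sales are $760, not under $730.
No exception is made out. Ona falls within the general rule.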